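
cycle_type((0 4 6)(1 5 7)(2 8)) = 2.3^2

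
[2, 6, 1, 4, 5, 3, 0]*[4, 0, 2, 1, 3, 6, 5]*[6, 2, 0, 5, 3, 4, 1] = [0, 4, 6, 5, 1, 2, 3]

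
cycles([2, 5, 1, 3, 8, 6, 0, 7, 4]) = (0 2 1 5 6)(4 8)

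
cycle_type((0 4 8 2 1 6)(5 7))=2.6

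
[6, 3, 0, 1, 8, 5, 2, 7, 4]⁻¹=[2, 3, 6, 1, 8, 5, 0, 7, 4]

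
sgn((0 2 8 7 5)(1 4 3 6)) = -1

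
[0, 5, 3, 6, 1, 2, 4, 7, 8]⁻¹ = [0, 4, 5, 2, 6, 1, 3, 7, 8]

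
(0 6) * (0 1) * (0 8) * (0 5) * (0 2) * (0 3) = (0 6 1 8 5 2 3)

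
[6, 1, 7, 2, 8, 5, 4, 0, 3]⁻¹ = [7, 1, 3, 8, 6, 5, 0, 2, 4]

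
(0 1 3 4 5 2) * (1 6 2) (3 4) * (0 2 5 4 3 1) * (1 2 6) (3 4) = (0 1 4 3 2 6 5) 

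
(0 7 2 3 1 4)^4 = (0 1 2)(3 7 4)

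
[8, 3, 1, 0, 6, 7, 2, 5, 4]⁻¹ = [3, 2, 6, 1, 8, 7, 4, 5, 0]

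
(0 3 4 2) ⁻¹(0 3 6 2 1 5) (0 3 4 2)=(0 1 5 3 4 6) 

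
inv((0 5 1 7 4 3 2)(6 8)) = (0 2 3 4 7 1 5)(6 8)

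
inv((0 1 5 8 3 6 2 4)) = (0 4 2 6 3 8 5 1)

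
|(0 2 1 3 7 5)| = 6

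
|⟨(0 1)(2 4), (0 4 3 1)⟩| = 20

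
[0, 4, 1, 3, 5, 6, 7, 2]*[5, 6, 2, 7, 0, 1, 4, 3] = [5, 0, 6, 7, 1, 4, 3, 2]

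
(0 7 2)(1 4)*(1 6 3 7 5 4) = (0 5 4 6 3 7 2)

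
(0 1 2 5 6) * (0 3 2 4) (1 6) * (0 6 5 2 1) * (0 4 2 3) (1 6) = (0 5 4 1 2 3 6) 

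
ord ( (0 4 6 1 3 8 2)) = 7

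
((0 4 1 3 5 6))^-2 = (0 5 1)(3 4 6)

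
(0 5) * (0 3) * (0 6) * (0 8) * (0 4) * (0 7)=(0 5 3 6 8 4 7) 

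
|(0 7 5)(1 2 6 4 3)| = 15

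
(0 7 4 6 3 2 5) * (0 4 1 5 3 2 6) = (0 7 1 5 4)(2 3 6)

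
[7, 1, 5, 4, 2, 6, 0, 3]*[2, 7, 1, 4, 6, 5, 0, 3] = [3, 7, 5, 6, 1, 0, 2, 4]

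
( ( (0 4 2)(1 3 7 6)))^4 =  (0 4 2)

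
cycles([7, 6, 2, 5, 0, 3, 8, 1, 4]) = (0 7 1 6 8 4)(3 5)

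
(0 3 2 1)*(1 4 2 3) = (0 1)(2 4)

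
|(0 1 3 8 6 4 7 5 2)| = 9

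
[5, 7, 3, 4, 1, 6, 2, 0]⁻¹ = [7, 4, 6, 2, 3, 0, 5, 1]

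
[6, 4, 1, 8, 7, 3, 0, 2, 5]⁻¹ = [6, 2, 7, 5, 1, 8, 0, 4, 3]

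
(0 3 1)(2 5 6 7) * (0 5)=(0 3 1 5 6 7 2)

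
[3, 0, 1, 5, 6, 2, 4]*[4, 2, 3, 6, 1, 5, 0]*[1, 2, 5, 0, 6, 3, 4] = [4, 6, 5, 3, 1, 0, 2]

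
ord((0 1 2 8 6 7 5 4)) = 8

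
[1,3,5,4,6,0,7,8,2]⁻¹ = [5,0,8,1,3,2,4,6,7]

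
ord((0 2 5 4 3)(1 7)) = 10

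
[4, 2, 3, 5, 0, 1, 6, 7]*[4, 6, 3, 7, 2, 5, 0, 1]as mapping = [0→2, 1→3, 2→7, 3→5, 4→4, 5→6, 6→0, 7→1]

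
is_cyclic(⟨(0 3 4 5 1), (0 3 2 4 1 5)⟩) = no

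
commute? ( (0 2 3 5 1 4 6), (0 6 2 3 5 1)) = no: (0 2 3 5 1 4 6)*(0 6 2 3 5 1) = (0 3 1 4 2 5), (0 6 2 3 5 1)*(0 2 3 5 1 4 6) = (1 2 5 4 6 3)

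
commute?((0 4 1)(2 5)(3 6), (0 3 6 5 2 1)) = no:(0 4 1)(2 5)(3 6)*(0 3 6 5 2 1) = (0 4)(1 3 5), (0 3 6 5 2 1)*(0 4 1)(2 5)(3 6) = (0 6 2)(1 4)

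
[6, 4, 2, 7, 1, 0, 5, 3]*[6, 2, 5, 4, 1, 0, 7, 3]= [7, 1, 5, 3, 2, 6, 0, 4]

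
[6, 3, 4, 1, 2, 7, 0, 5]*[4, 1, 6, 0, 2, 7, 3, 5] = [3, 0, 2, 1, 6, 5, 4, 7]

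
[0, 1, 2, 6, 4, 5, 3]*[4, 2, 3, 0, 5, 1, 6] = [4, 2, 3, 6, 5, 1, 0]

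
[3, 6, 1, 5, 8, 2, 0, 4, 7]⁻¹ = [6, 2, 5, 0, 7, 3, 1, 8, 4]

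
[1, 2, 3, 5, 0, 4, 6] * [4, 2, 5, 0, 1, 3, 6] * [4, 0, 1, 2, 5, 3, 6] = [1, 3, 4, 2, 5, 0, 6]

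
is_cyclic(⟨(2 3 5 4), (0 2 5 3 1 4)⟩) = no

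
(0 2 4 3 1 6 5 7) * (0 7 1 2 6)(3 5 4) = (0 6 4 5 1)(2 3)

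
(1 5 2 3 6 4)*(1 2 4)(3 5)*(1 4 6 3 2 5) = (1 2)(4 5 6)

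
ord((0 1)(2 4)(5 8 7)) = 6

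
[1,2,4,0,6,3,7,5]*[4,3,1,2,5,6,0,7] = [3,1,5,4,0,2,7,6] 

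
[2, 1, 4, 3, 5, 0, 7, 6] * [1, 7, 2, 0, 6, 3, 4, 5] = [2, 7, 6, 0, 3, 1, 5, 4]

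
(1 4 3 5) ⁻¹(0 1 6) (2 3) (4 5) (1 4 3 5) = (0 4 6) (1 3) (2 5) 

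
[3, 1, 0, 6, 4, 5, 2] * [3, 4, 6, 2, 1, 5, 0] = [2, 4, 3, 0, 1, 5, 6]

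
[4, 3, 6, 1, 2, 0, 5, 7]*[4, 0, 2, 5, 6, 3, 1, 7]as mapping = [0→6, 1→5, 2→1, 3→0, 4→2, 5→4, 6→3, 7→7]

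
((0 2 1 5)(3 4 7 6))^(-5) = (0 5 1 2)(3 6 7 4)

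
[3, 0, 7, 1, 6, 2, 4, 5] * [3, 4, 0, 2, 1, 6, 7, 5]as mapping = [0→2, 1→3, 2→5, 3→4, 4→7, 5→0, 6→1, 7→6]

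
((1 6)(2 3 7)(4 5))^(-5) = (1 6)(2 3 7)(4 5)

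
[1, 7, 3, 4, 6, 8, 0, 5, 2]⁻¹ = [6, 0, 8, 2, 3, 7, 4, 1, 5]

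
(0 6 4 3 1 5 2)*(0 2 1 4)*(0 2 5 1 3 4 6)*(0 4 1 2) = (0 4 1 2 5 3 6)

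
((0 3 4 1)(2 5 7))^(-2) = (0 4)(1 3)(2 5 7)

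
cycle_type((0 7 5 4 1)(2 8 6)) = 3.5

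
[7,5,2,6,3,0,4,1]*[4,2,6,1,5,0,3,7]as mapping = [0→7,1→0,2→6,3→3,4→1,5→4,6→5,7→2]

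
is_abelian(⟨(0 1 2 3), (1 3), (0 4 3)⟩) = no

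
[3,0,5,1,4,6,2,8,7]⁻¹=[1,3,6,0,4,2,5,8,7]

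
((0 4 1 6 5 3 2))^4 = (0 5 4 3 1 2 6)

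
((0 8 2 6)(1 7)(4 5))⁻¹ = (0 6 2 8)(1 7)(4 5)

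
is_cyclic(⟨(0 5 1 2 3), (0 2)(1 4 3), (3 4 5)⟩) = no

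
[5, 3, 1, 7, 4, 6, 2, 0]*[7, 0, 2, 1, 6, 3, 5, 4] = [3, 1, 0, 4, 6, 5, 2, 7]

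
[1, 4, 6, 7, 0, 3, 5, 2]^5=[4, 0, 2, 3, 1, 5, 6, 7]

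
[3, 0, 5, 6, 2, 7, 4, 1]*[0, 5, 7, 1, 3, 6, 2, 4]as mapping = [0→1, 1→0, 2→6, 3→2, 4→7, 5→4, 6→3, 7→5]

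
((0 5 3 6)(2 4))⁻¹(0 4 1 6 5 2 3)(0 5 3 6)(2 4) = (0 3 4 6 5 2 1)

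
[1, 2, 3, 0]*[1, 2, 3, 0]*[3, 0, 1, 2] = [1, 2, 3, 0] 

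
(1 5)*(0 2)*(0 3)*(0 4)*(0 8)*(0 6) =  (0 2 3 4 8 6)(1 5)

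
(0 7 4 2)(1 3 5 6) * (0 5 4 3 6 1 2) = (0 7 3 4)(1 6 2 5)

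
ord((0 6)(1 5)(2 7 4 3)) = 4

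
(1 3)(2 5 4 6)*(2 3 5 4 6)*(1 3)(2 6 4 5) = (1 2 5 4 6)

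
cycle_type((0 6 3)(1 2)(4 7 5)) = 2.3^2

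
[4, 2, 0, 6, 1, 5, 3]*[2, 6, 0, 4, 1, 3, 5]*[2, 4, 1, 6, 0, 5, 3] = [4, 2, 1, 5, 3, 6, 0]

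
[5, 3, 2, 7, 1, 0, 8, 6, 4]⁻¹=[5, 4, 2, 1, 8, 0, 7, 3, 6]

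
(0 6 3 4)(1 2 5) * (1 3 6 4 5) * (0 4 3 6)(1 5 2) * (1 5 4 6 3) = (0 1 5 3 2 4 6)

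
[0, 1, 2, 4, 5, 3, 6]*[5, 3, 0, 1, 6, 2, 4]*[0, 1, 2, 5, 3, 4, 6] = [4, 5, 0, 6, 2, 1, 3]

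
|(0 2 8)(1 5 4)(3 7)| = 6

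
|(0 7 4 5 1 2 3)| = 7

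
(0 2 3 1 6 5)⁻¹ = (0 5 6 1 3 2)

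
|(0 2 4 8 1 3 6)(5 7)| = 14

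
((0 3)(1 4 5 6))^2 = (1 5)(4 6)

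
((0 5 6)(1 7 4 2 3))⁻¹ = (0 6 5)(1 3 2 4 7)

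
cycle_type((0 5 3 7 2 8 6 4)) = 8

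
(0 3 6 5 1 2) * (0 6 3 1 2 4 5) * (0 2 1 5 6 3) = (0 5 1 4 6 2 3)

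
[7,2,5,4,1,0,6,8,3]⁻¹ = [5,4,1,8,3,2,6,0,7]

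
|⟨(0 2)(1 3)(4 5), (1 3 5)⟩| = 24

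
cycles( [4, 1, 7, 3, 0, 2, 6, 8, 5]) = (0 4)(2 7 8 5)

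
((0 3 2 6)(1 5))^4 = ()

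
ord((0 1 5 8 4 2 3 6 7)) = 9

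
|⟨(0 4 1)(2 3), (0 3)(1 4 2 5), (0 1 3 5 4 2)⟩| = 720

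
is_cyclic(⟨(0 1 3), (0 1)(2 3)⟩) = no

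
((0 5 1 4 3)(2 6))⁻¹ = (0 3 4 1 5)(2 6)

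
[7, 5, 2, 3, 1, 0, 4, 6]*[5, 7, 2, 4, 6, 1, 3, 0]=[0, 1, 2, 4, 7, 5, 6, 3]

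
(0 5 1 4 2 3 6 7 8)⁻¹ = (0 8 7 6 3 2 4 1 5)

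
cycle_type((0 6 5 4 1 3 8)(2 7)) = 2.7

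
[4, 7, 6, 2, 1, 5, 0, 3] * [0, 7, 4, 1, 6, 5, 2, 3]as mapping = [0→6, 1→3, 2→2, 3→4, 4→7, 5→5, 6→0, 7→1]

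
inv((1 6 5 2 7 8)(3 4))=(1 8 7 2 5 6)(3 4)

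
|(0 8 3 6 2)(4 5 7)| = 15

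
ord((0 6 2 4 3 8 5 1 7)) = 9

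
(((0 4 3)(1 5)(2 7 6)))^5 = (0 3 4)(1 5)(2 6 7)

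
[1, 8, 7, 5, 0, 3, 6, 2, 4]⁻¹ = [4, 0, 7, 5, 8, 3, 6, 2, 1]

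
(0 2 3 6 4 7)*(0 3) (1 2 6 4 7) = (0 6 7 3 4 1 2) 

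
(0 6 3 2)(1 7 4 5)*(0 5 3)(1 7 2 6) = (0 1 2 5 7 4 3 6)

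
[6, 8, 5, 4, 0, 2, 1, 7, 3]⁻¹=[4, 6, 5, 8, 3, 2, 0, 7, 1]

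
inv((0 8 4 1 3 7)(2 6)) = (0 7 3 1 4 8)(2 6)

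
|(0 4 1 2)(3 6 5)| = 12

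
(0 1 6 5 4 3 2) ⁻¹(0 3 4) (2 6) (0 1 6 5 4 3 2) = (0 5) (1 2 3) 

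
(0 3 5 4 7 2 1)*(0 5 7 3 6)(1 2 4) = (0 6)(1 5)(3 7 4)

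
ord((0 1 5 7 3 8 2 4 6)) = 9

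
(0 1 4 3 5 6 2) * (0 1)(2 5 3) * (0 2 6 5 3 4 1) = (0 2)(3 4 6)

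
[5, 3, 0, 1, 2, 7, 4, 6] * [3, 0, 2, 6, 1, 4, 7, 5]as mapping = [0→4, 1→6, 2→3, 3→0, 4→2, 5→5, 6→1, 7→7]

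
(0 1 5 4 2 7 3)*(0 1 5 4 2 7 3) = (0 5 2 3 1 4 7)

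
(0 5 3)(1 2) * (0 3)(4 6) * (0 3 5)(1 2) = (3 5)(4 6)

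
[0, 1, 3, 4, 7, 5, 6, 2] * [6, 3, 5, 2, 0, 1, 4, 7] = [6, 3, 2, 0, 7, 1, 4, 5]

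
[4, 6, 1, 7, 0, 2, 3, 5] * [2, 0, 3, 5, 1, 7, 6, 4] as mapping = [0→1, 1→6, 2→0, 3→4, 4→2, 5→3, 6→5, 7→7] 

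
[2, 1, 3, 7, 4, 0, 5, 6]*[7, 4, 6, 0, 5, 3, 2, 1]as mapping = [0→6, 1→4, 2→0, 3→1, 4→5, 5→7, 6→3, 7→2]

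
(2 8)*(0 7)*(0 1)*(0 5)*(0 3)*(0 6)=(0 7 1 5 3 6)(2 8)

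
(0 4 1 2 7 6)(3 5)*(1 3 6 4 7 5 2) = (0 7 4 3 2 5 6)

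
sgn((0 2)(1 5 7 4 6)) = -1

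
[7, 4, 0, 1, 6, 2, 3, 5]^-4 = [0, 1, 2, 3, 4, 5, 6, 7]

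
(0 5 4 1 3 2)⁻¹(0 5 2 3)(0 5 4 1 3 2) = (0 2 5 4)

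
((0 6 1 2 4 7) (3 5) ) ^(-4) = (0 1 4) (2 7 6) 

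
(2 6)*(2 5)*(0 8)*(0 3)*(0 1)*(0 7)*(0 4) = (0 8 3 1 7 4)(2 6 5)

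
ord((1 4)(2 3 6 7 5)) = 10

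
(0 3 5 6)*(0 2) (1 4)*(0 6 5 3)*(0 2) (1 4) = (0 2 6) 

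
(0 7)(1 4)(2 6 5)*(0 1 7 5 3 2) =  (0 5)(1 4 7)(2 6 3)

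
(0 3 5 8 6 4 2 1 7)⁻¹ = (0 7 1 2 4 6 8 5 3)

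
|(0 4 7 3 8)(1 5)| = 10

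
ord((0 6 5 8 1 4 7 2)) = 8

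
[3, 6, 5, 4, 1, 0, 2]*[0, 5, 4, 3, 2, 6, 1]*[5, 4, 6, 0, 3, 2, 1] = [0, 4, 1, 6, 2, 5, 3]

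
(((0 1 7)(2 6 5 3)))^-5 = (0 1 7)(2 3 5 6)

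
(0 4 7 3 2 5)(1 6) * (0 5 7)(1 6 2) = (0 4)(1 2 7 3)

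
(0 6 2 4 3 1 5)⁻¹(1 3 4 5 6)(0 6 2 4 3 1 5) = (0 2 5 1 3)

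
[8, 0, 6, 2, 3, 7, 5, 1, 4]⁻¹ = [1, 7, 3, 4, 8, 6, 2, 5, 0]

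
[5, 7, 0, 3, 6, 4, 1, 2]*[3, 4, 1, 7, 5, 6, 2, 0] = [6, 0, 3, 7, 2, 5, 4, 1]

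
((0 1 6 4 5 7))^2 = (0 6 5)(1 4 7)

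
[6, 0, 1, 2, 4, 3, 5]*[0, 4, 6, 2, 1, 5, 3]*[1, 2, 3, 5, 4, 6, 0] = [5, 1, 4, 0, 2, 3, 6]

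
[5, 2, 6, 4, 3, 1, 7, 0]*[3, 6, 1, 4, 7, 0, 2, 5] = [0, 1, 2, 7, 4, 6, 5, 3]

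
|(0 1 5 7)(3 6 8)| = 12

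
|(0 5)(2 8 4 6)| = 4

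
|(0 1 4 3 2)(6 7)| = 10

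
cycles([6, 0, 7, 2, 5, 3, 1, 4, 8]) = (0 6 1) (2 7 4 5 3) 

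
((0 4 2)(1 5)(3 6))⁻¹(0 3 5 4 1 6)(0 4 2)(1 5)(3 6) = (1 2 5 3 4 6)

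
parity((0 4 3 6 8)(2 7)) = odd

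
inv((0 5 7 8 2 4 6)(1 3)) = (0 6 4 2 8 7 5)(1 3)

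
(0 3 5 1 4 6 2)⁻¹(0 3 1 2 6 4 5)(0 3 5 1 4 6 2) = (0 2 6 1 3 5 4)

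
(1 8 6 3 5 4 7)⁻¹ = (1 7 4 5 3 6 8)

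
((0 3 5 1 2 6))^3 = (0 1)(2 3)(5 6)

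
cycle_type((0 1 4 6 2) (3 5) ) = 2.5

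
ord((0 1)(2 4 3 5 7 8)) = 6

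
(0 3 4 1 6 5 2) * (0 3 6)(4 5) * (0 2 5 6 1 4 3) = (0 1 2)(3 6)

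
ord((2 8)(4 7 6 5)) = 4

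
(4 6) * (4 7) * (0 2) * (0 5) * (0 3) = (0 2 5 3)(4 6 7)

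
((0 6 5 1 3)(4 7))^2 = (0 5 3 6 1)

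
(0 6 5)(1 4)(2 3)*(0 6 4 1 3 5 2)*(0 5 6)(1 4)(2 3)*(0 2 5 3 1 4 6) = (0 4 5 2)(1 6)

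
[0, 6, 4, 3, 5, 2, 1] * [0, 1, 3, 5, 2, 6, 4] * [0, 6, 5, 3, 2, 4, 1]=[0, 2, 5, 4, 1, 3, 6]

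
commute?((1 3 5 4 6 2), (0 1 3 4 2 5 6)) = no:(1 3 5 4 6 2)*(0 1 3 4 2 5 6) = (0 1 4)(2 3 6 5), (0 1 3 4 2 5 6)*(1 3 5 4 6 2) = (0 3 6)(1 5 2 4)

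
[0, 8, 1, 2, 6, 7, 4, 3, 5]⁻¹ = [0, 2, 3, 7, 6, 8, 4, 5, 1]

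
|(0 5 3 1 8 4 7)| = 7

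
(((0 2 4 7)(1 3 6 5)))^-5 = (0 7 4 2)(1 5 6 3)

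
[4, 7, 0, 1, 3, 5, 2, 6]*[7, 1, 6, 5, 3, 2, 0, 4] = [3, 4, 7, 1, 5, 2, 6, 0]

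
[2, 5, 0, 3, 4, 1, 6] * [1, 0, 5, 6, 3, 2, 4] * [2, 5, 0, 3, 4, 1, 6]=[1, 0, 5, 6, 3, 2, 4]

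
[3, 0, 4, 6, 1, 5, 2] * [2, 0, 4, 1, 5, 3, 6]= [1, 2, 5, 6, 0, 3, 4]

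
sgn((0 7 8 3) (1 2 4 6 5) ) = -1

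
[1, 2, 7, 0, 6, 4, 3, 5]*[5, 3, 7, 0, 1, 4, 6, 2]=[3, 7, 2, 5, 6, 1, 0, 4]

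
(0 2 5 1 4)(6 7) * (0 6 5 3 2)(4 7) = (1 7 5)(2 3)(4 6)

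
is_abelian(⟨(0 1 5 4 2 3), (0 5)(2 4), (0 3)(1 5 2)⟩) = no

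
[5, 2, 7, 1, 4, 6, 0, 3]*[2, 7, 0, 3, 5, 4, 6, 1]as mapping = [0→4, 1→0, 2→1, 3→7, 4→5, 5→6, 6→2, 7→3]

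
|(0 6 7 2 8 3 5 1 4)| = 9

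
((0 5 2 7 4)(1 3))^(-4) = (0 5 2 7 4)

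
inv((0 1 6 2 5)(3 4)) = (0 5 2 6 1)(3 4)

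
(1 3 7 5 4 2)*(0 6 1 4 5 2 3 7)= (0 6 1 7 2 4 3)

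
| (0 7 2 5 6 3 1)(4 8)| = 14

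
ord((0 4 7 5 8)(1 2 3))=15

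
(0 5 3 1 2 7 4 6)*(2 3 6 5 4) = (0 4 5 6)(1 3)(2 7)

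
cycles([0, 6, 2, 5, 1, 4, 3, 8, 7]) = (1 6 3 5 4)(7 8)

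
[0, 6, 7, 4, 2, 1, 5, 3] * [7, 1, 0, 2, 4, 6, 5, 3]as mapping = [0→7, 1→5, 2→3, 3→4, 4→0, 5→1, 6→6, 7→2]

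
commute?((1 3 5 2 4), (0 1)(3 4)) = no:(1 3 5 2 4)*(0 1)(3 4) = (0 1 4)(2 3 5), (0 1)(3 4)*(1 3 5 2 4) = (0 3 1)(2 4 5)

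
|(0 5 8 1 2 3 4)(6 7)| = 14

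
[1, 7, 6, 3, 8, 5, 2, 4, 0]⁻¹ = [8, 0, 6, 3, 7, 5, 2, 1, 4]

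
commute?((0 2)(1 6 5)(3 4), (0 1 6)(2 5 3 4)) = no:(0 2)(1 6 5)(3 4)*(0 1 6)(2 5 3 4) = (0 5 6 3 2 1), (0 1 6)(2 5 3 4)*(0 2)(1 6 5)(3 4) = (0 6 2 1 5 4)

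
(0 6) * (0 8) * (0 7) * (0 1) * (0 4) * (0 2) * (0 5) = (0 6 8 7 1 4 2 5) 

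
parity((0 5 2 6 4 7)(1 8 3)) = odd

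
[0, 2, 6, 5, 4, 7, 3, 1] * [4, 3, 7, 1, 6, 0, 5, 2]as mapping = [0→4, 1→7, 2→5, 3→0, 4→6, 5→2, 6→1, 7→3]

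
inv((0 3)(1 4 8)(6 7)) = (0 3)(1 8 4)(6 7)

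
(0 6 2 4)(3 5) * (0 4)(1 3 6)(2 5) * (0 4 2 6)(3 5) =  (0 1 5)(2 4)(3 6)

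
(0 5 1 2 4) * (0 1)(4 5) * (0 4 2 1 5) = (0 2)(4 5)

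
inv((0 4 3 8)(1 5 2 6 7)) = (0 8 3 4)(1 7 6 2 5)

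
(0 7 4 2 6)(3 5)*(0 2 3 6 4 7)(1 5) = (1 5 6 2 4 3)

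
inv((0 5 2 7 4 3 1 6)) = (0 6 1 3 4 7 2 5)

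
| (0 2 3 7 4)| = 5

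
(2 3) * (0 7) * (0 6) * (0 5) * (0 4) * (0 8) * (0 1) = (0 7 6 5 4 8 1) (2 3) 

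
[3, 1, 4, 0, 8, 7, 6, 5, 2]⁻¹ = [3, 1, 8, 0, 2, 7, 6, 5, 4]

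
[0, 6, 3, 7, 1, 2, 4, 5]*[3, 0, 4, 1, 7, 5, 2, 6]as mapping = [0→3, 1→2, 2→1, 3→6, 4→0, 5→4, 6→7, 7→5]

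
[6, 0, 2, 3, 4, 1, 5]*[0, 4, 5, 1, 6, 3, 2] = [2, 0, 5, 1, 6, 4, 3]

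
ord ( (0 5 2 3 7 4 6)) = 7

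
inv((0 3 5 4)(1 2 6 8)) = (0 4 5 3)(1 8 6 2)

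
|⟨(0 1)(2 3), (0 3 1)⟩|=12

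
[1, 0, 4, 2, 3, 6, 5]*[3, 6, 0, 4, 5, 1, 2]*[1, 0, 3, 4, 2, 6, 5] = [5, 4, 6, 1, 2, 3, 0]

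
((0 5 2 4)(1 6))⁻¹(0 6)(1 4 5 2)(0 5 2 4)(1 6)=(0 2 4 6)(1 5)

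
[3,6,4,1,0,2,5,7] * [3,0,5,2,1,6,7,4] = [2,7,1,0,3,5,6,4] 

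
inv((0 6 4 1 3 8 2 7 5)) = (0 5 7 2 8 3 1 4 6)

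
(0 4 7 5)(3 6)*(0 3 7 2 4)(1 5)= (1 5 3 6 7)(2 4)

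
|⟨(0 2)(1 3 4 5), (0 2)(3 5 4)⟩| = 48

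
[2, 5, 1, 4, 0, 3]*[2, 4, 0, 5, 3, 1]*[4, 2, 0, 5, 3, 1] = [4, 2, 3, 5, 0, 1]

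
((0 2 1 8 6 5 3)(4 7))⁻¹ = (0 3 5 6 8 1 2)(4 7)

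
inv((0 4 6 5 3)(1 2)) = (0 3 5 6 4)(1 2)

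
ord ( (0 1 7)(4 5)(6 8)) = 6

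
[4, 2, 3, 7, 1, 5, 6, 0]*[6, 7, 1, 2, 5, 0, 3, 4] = [5, 1, 2, 4, 7, 0, 3, 6]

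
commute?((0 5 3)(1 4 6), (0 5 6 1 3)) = no:(0 5 3)(1 4 6) * (0 5 6 1 3) = (0 6 3 5)(1 4), (0 5 6 1 3) * (0 5 3)(1 4 6) = (0 3 5 1)(4 6)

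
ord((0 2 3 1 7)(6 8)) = 10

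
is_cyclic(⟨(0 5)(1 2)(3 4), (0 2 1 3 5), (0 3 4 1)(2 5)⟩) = no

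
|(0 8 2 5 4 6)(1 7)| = 6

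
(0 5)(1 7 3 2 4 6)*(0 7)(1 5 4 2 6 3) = (0 4 3 6 5 7 1)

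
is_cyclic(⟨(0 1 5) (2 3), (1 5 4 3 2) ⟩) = no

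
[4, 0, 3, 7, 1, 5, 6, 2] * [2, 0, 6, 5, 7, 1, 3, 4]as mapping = [0→7, 1→2, 2→5, 3→4, 4→0, 5→1, 6→3, 7→6]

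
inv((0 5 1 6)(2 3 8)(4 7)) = (0 6 1 5)(2 8 3)(4 7)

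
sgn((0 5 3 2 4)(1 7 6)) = 1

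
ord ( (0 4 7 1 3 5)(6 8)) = 6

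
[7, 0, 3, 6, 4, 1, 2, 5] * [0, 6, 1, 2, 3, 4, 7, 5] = [5, 0, 2, 7, 3, 6, 1, 4]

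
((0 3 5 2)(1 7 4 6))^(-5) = (0 2 5 3)(1 6 4 7)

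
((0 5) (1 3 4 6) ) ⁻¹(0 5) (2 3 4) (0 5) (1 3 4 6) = (0 5) (2 4 6) 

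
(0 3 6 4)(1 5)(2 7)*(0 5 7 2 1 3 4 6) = (0 4 5 3)(1 7)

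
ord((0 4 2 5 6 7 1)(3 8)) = 14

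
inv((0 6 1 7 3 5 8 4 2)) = (0 2 4 8 5 3 7 1 6)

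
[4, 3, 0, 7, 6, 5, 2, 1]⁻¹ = [2, 7, 6, 1, 0, 5, 4, 3]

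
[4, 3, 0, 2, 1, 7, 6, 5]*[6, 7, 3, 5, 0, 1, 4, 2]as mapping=[0→0, 1→5, 2→6, 3→3, 4→7, 5→2, 6→4, 7→1]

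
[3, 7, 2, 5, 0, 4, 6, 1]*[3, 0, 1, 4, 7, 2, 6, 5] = [4, 5, 1, 2, 3, 7, 6, 0]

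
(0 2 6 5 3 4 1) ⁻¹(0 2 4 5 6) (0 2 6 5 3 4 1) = (1 3 5 2 6) 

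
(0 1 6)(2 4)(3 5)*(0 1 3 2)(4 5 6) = (0 3 6 1 4)(2 5)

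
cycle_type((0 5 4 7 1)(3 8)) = 2.5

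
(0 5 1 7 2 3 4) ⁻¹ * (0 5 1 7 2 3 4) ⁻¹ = (0 3 7 5 4 2 1) 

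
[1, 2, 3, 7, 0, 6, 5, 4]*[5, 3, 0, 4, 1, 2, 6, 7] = [3, 0, 4, 7, 5, 6, 2, 1]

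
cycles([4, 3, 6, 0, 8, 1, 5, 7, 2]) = (0 4 8 2 6 5 1 3)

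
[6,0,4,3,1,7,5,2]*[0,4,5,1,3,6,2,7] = [2,0,3,1,4,7,6,5]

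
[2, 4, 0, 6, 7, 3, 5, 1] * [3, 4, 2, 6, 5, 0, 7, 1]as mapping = [0→2, 1→5, 2→3, 3→7, 4→1, 5→6, 6→0, 7→4]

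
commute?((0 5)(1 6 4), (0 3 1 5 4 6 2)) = no:(0 5)(1 6 4)*(0 3 1 5 4 6 2) = (0 4 5 3 1 2), (0 3 1 5 4 6 2)*(0 5)(1 6 4) = (0 3 6 2 5 1)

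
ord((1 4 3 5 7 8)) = 6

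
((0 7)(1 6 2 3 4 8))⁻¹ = (0 7)(1 8 4 3 2 6)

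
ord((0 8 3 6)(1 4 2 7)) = 4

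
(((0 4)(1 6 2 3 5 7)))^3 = (0 4)(1 3)(2 7)(5 6)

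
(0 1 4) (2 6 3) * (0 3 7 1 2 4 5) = (0 2 6 7 1 5) (3 4) 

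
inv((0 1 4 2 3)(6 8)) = (0 3 2 4 1)(6 8)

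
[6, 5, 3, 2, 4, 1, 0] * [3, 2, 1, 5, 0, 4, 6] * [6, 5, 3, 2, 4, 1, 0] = [0, 4, 1, 5, 6, 3, 2]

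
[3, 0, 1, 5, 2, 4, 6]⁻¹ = [1, 2, 4, 0, 5, 3, 6]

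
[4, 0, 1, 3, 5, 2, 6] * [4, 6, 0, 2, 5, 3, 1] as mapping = [0→5, 1→4, 2→6, 3→2, 4→3, 5→0, 6→1] 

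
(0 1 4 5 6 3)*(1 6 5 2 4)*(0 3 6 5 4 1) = (0 5 4 2 1)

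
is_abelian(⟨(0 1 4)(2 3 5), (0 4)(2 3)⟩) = no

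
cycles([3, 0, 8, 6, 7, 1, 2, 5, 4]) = (0 3 6 2 8 4 7 5 1) 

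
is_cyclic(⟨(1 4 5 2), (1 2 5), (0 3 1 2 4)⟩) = no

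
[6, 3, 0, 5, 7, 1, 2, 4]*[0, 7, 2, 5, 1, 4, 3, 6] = [3, 5, 0, 4, 6, 7, 2, 1]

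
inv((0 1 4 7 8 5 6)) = (0 6 5 8 7 4 1)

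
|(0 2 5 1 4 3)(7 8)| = 6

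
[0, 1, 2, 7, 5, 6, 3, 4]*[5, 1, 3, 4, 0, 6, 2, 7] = [5, 1, 3, 7, 6, 2, 4, 0]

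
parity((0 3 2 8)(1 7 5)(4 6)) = even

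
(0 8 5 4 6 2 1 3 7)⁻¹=(0 7 3 1 2 6 4 5 8)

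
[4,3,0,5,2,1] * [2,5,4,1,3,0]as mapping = [0→3,1→1,2→2,3→0,4→4,5→5]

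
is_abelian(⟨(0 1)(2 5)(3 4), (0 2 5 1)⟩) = no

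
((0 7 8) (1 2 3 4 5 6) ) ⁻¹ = (0 8 7) (1 6 5 4 3 2) 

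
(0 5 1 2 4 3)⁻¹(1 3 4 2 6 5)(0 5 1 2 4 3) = (0 3 4 6 1 2)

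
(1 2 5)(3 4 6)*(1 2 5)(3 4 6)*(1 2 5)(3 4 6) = ()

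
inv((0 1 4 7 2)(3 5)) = (0 2 7 4 1)(3 5)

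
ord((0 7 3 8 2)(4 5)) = 10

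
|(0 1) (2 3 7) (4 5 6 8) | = 12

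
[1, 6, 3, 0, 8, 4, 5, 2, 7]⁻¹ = [3, 0, 7, 2, 5, 6, 1, 8, 4]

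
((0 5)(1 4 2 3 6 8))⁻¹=(0 5)(1 8 6 3 2 4)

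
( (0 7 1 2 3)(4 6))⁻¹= (0 3 2 1 7)(4 6)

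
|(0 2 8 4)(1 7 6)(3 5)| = 12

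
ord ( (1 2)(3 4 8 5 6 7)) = 6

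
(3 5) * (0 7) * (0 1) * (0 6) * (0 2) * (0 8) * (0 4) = (0 7 1 6 2 8 4)(3 5)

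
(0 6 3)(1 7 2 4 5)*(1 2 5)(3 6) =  (0 3)(1 7 5 2 4)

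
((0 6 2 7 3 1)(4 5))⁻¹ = (0 1 3 7 2 6)(4 5)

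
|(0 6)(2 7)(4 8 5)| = 6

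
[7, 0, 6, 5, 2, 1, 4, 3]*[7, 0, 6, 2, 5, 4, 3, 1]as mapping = [0→1, 1→7, 2→3, 3→4, 4→6, 5→0, 6→5, 7→2]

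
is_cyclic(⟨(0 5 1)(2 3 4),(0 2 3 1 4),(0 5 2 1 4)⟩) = no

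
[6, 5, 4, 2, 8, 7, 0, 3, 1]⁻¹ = [6, 8, 3, 7, 2, 1, 0, 5, 4]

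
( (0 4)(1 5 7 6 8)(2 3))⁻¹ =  (0 4)(1 8 6 7 5)(2 3)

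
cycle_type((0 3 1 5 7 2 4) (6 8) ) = 2.7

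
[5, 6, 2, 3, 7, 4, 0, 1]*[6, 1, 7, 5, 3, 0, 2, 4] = [0, 2, 7, 5, 4, 3, 6, 1]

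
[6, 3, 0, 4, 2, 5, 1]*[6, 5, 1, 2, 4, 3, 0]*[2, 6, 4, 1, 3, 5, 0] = [2, 4, 0, 3, 6, 1, 5]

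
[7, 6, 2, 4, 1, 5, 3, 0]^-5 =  [7, 4, 2, 6, 3, 5, 1, 0]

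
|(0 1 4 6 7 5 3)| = 7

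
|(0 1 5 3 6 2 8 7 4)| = 9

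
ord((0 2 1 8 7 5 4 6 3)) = 9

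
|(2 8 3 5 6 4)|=6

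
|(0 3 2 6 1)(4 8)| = 10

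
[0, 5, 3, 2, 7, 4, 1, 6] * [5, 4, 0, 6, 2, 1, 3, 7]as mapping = [0→5, 1→1, 2→6, 3→0, 4→7, 5→2, 6→4, 7→3]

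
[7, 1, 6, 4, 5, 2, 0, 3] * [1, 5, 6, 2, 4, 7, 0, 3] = [3, 5, 0, 4, 7, 6, 1, 2]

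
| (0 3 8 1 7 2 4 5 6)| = 9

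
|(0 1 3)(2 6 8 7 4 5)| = 6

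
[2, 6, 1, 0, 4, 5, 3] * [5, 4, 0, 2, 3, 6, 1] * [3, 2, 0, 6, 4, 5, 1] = [3, 2, 4, 5, 6, 1, 0]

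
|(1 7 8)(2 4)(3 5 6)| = 6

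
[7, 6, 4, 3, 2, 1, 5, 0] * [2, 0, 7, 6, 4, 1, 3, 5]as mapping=[0→5, 1→3, 2→4, 3→6, 4→7, 5→0, 6→1, 7→2]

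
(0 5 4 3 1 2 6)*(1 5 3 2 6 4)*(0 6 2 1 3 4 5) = (0 4 1 2 5 3)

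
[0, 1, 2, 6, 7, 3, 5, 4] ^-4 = [0, 1, 2, 5, 4, 6, 3, 7] 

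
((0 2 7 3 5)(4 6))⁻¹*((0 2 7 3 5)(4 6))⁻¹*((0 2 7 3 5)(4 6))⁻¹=(0 7 5 2 3)(4 6)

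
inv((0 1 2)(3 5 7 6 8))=(0 2 1)(3 8 6 7 5)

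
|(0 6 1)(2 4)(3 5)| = 6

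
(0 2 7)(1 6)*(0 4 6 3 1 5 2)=(1 3)(2 7 4 6 5)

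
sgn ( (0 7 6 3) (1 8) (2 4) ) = -1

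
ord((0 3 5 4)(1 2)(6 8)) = 4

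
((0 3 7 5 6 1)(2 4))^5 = (0 1 6 5 7 3)(2 4)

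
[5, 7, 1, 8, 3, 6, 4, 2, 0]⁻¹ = [8, 2, 7, 4, 6, 0, 5, 1, 3]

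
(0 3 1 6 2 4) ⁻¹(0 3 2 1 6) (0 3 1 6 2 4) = (1 4 6 2 3) 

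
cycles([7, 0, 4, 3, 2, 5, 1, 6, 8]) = (0 7 6 1)(2 4)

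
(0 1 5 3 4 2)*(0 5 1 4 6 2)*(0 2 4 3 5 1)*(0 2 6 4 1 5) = (0 3 4 6 1 2 5)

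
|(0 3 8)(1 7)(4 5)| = 6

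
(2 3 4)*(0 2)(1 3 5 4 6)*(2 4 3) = (0 4)(1 2 5 3 6)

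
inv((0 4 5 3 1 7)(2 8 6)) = (0 7 1 3 5 4)(2 6 8)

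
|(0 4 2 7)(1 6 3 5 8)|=20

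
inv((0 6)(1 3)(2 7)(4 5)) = (0 6)(1 3)(2 7)(4 5)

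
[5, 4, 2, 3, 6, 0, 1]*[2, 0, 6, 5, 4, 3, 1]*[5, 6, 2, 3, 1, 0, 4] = [3, 1, 4, 0, 6, 2, 5]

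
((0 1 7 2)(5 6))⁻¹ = (0 2 7 1)(5 6)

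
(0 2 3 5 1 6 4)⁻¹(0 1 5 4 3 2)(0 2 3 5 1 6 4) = (0 5 3 2 6 1)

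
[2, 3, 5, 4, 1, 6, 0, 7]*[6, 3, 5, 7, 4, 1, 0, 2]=[5, 7, 1, 4, 3, 0, 6, 2]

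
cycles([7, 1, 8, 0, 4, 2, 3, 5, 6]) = (0 7 5 2 8 6 3) 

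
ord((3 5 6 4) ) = 4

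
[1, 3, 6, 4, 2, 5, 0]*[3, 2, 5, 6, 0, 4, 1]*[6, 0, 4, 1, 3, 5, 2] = [4, 2, 0, 6, 5, 3, 1]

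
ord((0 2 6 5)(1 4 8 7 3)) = 20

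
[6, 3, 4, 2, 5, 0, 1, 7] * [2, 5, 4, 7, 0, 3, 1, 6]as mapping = [0→1, 1→7, 2→0, 3→4, 4→3, 5→2, 6→5, 7→6]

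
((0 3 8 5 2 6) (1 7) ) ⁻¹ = (0 6 2 5 8 3) (1 7) 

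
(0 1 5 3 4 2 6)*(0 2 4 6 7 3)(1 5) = (0 5)(2 7 3 6)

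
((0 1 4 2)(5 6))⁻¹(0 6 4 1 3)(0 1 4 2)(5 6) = (1 5 2 4 3)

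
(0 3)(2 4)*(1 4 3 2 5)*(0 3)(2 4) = (0 4 5 1 2)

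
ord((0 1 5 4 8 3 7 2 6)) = 9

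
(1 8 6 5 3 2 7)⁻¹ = (1 7 2 3 5 6 8)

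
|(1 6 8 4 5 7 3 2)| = 8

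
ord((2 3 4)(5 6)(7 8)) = 6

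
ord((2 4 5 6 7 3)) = 6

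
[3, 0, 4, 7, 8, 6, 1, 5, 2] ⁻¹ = [1, 6, 8, 0, 2, 7, 5, 3, 4] 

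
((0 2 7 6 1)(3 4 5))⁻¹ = (0 1 6 7 2)(3 5 4)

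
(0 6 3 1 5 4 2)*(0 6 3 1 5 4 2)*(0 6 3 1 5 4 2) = (0 1 2 3 4 6 5)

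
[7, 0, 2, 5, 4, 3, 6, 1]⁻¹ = [1, 7, 2, 5, 4, 3, 6, 0]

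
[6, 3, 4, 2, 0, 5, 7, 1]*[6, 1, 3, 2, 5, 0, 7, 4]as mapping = [0→7, 1→2, 2→5, 3→3, 4→6, 5→0, 6→4, 7→1]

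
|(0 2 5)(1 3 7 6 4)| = 15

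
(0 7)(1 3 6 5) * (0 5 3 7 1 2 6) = (0 1 7 5 2 6 3)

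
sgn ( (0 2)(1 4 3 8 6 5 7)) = -1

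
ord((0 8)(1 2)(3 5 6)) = 6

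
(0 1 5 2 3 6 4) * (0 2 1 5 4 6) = (0 5 1 4 2 3)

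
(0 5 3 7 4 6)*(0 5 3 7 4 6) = (0 3 4)(5 7 6)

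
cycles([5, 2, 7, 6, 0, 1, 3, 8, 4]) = (0 5 1 2 7 8 4)(3 6)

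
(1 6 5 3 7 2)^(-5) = (1 6 5 3 7 2)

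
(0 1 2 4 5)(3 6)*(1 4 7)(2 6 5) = (0 4 2 7 1 6 3 5)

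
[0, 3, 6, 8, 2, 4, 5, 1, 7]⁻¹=[0, 7, 4, 1, 5, 6, 2, 8, 3]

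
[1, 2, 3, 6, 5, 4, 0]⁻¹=[6, 0, 1, 2, 5, 4, 3]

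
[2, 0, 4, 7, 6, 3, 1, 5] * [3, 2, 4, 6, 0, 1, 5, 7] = [4, 3, 0, 7, 5, 6, 2, 1]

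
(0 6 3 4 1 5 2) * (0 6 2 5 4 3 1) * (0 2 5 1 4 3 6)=(0 5 1 3 6 4 2)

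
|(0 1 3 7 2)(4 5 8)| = 15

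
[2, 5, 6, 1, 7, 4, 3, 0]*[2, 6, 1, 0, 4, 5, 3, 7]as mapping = [0→1, 1→5, 2→3, 3→6, 4→7, 5→4, 6→0, 7→2]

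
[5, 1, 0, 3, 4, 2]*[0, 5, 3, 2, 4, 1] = [1, 5, 0, 2, 4, 3]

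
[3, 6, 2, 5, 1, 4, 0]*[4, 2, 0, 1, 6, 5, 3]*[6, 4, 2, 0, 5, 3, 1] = [4, 0, 6, 3, 2, 1, 5]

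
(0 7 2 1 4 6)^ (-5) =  (0 7 2 1 4 6)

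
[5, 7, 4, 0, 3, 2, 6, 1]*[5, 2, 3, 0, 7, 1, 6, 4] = [1, 4, 7, 5, 0, 3, 6, 2]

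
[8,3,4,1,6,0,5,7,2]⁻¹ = [5,3,8,1,2,6,4,7,0]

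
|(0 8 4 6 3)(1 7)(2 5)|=10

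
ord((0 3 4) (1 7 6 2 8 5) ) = 6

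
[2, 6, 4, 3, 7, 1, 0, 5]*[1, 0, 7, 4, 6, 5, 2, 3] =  [7, 2, 6, 4, 3, 0, 1, 5]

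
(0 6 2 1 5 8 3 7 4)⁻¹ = (0 4 7 3 8 5 1 2 6)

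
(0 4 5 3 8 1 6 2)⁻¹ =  (0 2 6 1 8 3 5 4)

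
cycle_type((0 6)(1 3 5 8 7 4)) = 2.6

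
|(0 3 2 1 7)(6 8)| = 10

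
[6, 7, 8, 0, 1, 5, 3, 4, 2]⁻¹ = [3, 4, 8, 6, 7, 5, 0, 1, 2]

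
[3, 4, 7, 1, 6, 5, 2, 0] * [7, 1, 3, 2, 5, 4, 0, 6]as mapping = [0→2, 1→5, 2→6, 3→1, 4→0, 5→4, 6→3, 7→7]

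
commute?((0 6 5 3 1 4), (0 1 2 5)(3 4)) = no:(0 6 5 3 1 4) * (0 1 2 5)(3 4) = (0 6)(1 3 2 5 4), (0 1 2 5)(3 4) * (0 6 5 3 1 4) = (0 4 1 2 3)(5 6)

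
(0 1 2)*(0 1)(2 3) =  (1 3 2)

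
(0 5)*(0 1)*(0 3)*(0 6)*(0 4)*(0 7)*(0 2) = (0 5 1 3 6 4 7 2)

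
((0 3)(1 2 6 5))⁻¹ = (0 3)(1 5 6 2)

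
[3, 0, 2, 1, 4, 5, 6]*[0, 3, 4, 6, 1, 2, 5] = [6, 0, 4, 3, 1, 2, 5]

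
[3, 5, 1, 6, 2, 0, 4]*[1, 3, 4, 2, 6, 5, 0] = [2, 5, 3, 0, 4, 1, 6]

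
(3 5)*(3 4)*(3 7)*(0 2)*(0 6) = (0 2 6)(3 5 4 7)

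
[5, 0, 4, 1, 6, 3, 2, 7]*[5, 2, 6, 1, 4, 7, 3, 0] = [7, 5, 4, 2, 3, 1, 6, 0]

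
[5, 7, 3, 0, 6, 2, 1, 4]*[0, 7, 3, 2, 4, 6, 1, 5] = [6, 5, 2, 0, 1, 3, 7, 4]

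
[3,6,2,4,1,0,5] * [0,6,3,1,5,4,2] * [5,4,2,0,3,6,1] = [4,2,0,6,1,5,3] 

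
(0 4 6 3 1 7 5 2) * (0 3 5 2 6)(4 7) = (0 7 2 3 1 4)(5 6)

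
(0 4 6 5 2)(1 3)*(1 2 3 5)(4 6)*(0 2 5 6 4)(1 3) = (0 4)(1 6 3 5)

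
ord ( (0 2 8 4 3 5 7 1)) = 8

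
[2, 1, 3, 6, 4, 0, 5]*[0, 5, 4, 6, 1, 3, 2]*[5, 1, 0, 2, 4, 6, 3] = [4, 6, 3, 0, 1, 5, 2]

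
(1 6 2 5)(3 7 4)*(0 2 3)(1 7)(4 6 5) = (0 2 4)(1 5 7 6 3)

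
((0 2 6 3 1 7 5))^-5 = (0 6 1 5 2 3 7)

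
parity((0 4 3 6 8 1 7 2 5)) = even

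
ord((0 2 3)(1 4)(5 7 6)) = 6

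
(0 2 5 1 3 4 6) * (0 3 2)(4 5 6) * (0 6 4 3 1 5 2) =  (0 6 1)(2 4 3)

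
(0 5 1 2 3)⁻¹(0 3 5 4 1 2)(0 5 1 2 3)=(0 1 4 2 3 5)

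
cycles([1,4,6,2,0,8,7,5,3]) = (0 1 4)(2 6 7 5 8 3)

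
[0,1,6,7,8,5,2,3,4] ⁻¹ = [0,1,6,7,8,5,2,3,4] 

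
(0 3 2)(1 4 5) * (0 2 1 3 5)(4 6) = (0 5 3 1 6 4)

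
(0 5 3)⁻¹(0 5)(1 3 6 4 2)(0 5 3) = (0 6 4 2 1)(3 5)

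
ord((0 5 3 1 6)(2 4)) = 10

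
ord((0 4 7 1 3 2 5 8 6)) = 9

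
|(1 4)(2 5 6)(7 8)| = 6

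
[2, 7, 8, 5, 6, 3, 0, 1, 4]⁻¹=[6, 7, 0, 5, 8, 3, 4, 1, 2]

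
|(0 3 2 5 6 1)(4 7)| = 6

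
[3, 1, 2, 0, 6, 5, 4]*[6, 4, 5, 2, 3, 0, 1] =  [2, 4, 5, 6, 1, 0, 3]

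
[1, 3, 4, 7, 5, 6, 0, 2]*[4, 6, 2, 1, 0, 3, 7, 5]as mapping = [0→6, 1→1, 2→0, 3→5, 4→3, 5→7, 6→4, 7→2]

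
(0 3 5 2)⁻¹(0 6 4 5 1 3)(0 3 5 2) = (1 5 3 6 4 2)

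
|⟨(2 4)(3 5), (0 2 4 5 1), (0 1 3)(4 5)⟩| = 720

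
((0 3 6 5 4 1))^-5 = (0 3 6 5 4 1)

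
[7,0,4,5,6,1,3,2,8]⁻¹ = [1,5,7,6,2,3,4,0,8]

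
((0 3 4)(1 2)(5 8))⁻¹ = (0 4 3)(1 2)(5 8)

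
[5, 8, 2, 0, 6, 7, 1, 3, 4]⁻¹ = [3, 6, 2, 7, 8, 0, 4, 5, 1]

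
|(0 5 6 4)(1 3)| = 4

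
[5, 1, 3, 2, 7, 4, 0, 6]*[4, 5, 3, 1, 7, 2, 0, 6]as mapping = [0→2, 1→5, 2→1, 3→3, 4→6, 5→7, 6→4, 7→0]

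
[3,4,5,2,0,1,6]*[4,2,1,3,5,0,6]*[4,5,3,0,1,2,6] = [0,2,4,5,1,3,6] 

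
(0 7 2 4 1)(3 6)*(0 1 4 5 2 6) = (0 7 6 3)(2 5)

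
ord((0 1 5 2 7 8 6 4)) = 8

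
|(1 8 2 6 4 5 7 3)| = 8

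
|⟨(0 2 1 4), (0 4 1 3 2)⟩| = 120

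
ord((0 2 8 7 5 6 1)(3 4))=14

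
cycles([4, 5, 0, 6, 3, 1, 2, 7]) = (0 4 3 6 2)(1 5)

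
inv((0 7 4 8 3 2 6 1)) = (0 1 6 2 3 8 4 7)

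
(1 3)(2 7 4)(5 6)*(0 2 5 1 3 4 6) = (0 2 7 6 1 4 5)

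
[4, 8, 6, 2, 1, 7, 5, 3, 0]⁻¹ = [8, 4, 3, 7, 0, 6, 2, 5, 1]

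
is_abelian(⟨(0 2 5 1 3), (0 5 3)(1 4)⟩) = no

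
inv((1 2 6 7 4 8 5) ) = (1 5 8 4 7 6 2) 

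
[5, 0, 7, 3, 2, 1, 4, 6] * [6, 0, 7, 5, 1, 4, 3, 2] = [4, 6, 2, 5, 7, 0, 1, 3]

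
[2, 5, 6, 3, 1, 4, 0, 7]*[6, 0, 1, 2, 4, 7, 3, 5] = [1, 7, 3, 2, 0, 4, 6, 5]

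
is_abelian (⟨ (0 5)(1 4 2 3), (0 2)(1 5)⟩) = no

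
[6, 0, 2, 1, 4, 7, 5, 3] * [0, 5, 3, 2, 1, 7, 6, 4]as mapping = [0→6, 1→0, 2→3, 3→5, 4→1, 5→4, 6→7, 7→2]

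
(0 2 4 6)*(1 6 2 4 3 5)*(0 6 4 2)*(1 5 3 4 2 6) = (0 6 1 2 4)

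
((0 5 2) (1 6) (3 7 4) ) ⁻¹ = (0 2 5) (1 6) (3 4 7) 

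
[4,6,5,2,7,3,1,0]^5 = [7,6,3,5,0,2,1,4]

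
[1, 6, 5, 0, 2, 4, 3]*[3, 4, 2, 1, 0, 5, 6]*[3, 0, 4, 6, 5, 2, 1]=[5, 1, 2, 6, 4, 3, 0]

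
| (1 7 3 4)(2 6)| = 4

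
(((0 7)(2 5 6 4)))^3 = (0 7)(2 4 6 5)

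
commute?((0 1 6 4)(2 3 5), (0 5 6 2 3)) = no:(0 1 6 4)(2 3 5)*(0 5 6 2 3) = (0 1 2)(3 6 4 5), (0 5 6 2 3)*(0 1 6 4)(2 3 5) = (0 2 5 4)(1 6 3)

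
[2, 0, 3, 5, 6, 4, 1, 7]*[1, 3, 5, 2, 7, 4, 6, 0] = [5, 1, 2, 4, 6, 7, 3, 0]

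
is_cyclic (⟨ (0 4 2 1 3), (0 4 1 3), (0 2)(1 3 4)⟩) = no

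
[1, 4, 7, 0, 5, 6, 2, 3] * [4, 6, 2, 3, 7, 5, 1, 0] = [6, 7, 0, 4, 5, 1, 2, 3]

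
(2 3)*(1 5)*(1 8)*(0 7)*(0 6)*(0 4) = (0 7 6 4)(1 5 8)(2 3)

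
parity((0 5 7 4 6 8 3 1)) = odd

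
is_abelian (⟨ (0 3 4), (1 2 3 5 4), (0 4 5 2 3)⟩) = no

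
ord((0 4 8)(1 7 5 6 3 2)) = 6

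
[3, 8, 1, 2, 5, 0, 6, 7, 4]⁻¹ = [5, 2, 3, 0, 8, 4, 6, 7, 1]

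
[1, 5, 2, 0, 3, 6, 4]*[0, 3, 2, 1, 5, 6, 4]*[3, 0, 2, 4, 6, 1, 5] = [4, 5, 2, 3, 0, 6, 1]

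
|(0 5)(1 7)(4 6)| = 2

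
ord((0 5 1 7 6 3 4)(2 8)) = 14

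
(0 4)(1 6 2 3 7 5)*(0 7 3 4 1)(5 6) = (0 1 5)(2 4 7 6)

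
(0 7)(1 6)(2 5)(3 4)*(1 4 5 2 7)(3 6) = (0 1 3 5 7)(4 6)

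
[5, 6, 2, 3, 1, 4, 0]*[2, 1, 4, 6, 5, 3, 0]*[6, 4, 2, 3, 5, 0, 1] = [3, 6, 5, 1, 4, 0, 2]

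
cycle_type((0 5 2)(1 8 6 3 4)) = 3.5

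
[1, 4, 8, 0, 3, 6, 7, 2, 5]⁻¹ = [3, 0, 7, 4, 1, 8, 5, 6, 2]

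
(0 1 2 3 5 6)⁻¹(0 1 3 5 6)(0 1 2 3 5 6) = (0 1 2 5 6)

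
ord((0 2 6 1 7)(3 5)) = 10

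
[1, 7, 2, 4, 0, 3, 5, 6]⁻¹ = [4, 0, 2, 5, 3, 6, 7, 1]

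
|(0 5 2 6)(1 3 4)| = 12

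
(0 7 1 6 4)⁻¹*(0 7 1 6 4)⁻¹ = (0 6 7 4 1)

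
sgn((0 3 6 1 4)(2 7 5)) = 1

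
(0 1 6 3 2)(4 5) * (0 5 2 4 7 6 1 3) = (0 3 4 2 5 7 6)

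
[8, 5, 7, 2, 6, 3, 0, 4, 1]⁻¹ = [6, 8, 3, 5, 7, 1, 4, 2, 0]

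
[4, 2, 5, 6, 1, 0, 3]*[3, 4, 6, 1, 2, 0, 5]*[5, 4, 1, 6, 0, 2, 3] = [1, 3, 5, 2, 0, 6, 4]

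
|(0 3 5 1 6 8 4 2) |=8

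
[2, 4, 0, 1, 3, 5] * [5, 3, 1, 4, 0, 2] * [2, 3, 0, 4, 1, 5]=[3, 2, 5, 4, 1, 0]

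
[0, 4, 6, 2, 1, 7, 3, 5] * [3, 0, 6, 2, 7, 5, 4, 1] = [3, 7, 4, 6, 0, 1, 2, 5]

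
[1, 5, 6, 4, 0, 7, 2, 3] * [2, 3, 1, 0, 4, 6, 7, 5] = [3, 6, 7, 4, 2, 5, 1, 0]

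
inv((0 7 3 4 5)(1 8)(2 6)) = (0 5 4 3 7)(1 8)(2 6)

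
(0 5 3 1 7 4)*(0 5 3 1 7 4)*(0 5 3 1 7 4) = (0 1)(3 4)(5 7)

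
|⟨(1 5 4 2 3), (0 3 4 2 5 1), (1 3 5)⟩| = 720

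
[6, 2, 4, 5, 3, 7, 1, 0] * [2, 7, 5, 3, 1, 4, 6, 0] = [6, 5, 1, 4, 3, 0, 7, 2]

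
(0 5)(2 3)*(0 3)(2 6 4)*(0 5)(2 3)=(2 5)(3 6 4)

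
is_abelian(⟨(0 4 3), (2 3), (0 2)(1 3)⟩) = no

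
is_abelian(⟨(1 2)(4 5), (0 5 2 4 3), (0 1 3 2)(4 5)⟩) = no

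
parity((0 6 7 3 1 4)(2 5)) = even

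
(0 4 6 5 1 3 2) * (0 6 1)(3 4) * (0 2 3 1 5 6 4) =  (0 1)(2 4 5)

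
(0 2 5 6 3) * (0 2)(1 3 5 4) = (1 3 2 4)(5 6)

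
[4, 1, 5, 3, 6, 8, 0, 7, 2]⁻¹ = [6, 1, 8, 3, 0, 2, 4, 7, 5]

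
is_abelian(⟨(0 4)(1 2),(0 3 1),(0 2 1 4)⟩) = no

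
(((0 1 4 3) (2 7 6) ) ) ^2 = (0 4) (1 3) (2 6 7) 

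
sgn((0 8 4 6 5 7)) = -1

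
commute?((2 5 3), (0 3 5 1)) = no:(2 5 3)*(0 3 5 1) = (0 3 2 1), (0 3 5 1)*(2 5 3) = (0 2 5 1)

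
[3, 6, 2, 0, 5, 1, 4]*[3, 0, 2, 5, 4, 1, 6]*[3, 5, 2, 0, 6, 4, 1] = [4, 1, 2, 0, 5, 3, 6]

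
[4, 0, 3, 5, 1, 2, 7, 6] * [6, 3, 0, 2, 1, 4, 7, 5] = [1, 6, 2, 4, 3, 0, 5, 7]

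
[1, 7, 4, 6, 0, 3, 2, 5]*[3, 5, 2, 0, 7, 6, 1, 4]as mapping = [0→5, 1→4, 2→7, 3→1, 4→3, 5→0, 6→2, 7→6]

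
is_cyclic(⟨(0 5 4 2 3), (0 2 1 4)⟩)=no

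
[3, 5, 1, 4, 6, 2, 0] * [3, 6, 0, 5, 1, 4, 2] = [5, 4, 6, 1, 2, 0, 3]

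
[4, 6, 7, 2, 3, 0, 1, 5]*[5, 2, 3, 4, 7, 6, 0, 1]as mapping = [0→7, 1→0, 2→1, 3→3, 4→4, 5→5, 6→2, 7→6]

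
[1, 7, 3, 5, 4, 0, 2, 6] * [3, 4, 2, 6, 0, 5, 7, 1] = [4, 1, 6, 5, 0, 3, 2, 7]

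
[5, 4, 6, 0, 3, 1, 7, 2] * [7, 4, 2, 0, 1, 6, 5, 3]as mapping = [0→6, 1→1, 2→5, 3→7, 4→0, 5→4, 6→3, 7→2]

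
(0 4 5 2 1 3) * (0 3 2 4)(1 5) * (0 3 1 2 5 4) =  (0 3 1 5)(2 4)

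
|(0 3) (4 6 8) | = 6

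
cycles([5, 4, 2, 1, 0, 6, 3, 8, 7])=(0 5 6 3 1 4)(7 8)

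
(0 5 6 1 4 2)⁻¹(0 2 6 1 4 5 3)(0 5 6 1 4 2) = (0 1 4 2 6 3 5)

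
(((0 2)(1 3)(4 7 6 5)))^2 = (4 6)(5 7)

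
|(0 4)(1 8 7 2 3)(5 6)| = 10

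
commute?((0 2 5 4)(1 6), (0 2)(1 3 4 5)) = no:(0 2 5 4)(1 6) * (0 2)(1 3 4 5) = (1 6 3 4 2), (0 2)(1 3 4 5) * (0 2 5 4)(1 6) = (0 5 6 1 3)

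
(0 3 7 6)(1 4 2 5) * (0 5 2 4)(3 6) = (0 6 5 1)(3 7)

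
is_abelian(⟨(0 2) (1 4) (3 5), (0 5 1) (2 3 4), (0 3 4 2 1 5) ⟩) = no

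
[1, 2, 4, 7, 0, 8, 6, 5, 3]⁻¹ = [4, 0, 1, 8, 2, 7, 6, 3, 5]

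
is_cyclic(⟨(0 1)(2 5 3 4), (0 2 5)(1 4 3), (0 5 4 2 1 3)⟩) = no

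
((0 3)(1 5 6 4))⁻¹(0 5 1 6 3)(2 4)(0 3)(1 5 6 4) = (0 3 6 5 4)(1 2)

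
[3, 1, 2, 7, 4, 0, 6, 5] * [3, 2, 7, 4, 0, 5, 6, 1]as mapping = [0→4, 1→2, 2→7, 3→1, 4→0, 5→3, 6→6, 7→5]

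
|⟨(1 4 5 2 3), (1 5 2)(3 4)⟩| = 120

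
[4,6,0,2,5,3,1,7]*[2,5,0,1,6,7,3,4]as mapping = [0→6,1→3,2→2,3→0,4→7,5→1,6→5,7→4]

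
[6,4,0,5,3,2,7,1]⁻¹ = [2,7,5,4,1,3,0,6]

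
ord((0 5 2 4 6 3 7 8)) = 8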